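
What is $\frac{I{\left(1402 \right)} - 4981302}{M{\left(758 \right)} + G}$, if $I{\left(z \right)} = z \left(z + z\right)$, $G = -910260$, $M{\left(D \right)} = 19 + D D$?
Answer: $\frac{1050094}{335677} \approx 3.1283$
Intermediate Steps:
$M{\left(D \right)} = 19 + D^{2}$
$I{\left(z \right)} = 2 z^{2}$ ($I{\left(z \right)} = z 2 z = 2 z^{2}$)
$\frac{I{\left(1402 \right)} - 4981302}{M{\left(758 \right)} + G} = \frac{2 \cdot 1402^{2} - 4981302}{\left(19 + 758^{2}\right) - 910260} = \frac{2 \cdot 1965604 - 4981302}{\left(19 + 574564\right) - 910260} = \frac{3931208 - 4981302}{574583 - 910260} = - \frac{1050094}{-335677} = \left(-1050094\right) \left(- \frac{1}{335677}\right) = \frac{1050094}{335677}$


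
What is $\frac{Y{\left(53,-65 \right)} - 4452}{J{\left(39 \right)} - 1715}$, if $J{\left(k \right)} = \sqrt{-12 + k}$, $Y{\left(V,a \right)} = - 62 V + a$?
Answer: $\frac{13382145}{2941198} + \frac{23409 \sqrt{3}}{2941198} \approx 4.5637$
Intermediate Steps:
$Y{\left(V,a \right)} = a - 62 V$
$\frac{Y{\left(53,-65 \right)} - 4452}{J{\left(39 \right)} - 1715} = \frac{\left(-65 - 3286\right) - 4452}{\sqrt{-12 + 39} - 1715} = \frac{\left(-65 - 3286\right) - 4452}{\sqrt{27} - 1715} = \frac{-3351 - 4452}{3 \sqrt{3} - 1715} = - \frac{7803}{-1715 + 3 \sqrt{3}}$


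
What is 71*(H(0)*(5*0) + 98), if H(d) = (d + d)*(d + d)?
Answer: 6958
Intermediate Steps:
H(d) = 4*d² (H(d) = (2*d)*(2*d) = 4*d²)
71*(H(0)*(5*0) + 98) = 71*((4*0²)*(5*0) + 98) = 71*((4*0)*0 + 98) = 71*(0*0 + 98) = 71*(0 + 98) = 71*98 = 6958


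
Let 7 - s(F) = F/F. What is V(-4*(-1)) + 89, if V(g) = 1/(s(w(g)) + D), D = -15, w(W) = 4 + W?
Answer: 800/9 ≈ 88.889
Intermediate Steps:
s(F) = 6 (s(F) = 7 - F/F = 7 - 1*1 = 7 - 1 = 6)
V(g) = -1/9 (V(g) = 1/(6 - 15) = 1/(-9) = -1/9)
V(-4*(-1)) + 89 = -1/9 + 89 = 800/9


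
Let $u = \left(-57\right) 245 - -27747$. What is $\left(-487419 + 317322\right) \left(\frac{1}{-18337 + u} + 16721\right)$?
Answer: $- \frac{12955294102938}{4555} \approx -2.8442 \cdot 10^{9}$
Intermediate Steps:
$u = 13782$ ($u = -13965 + 27747 = 13782$)
$\left(-487419 + 317322\right) \left(\frac{1}{-18337 + u} + 16721\right) = \left(-487419 + 317322\right) \left(\frac{1}{-18337 + 13782} + 16721\right) = - 170097 \left(\frac{1}{-4555} + 16721\right) = - 170097 \left(- \frac{1}{4555} + 16721\right) = \left(-170097\right) \frac{76164154}{4555} = - \frac{12955294102938}{4555}$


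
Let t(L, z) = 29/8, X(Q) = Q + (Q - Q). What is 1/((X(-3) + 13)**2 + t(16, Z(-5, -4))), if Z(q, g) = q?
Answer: 8/829 ≈ 0.0096502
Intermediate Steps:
X(Q) = Q (X(Q) = Q + 0 = Q)
t(L, z) = 29/8 (t(L, z) = 29*(1/8) = 29/8)
1/((X(-3) + 13)**2 + t(16, Z(-5, -4))) = 1/((-3 + 13)**2 + 29/8) = 1/(10**2 + 29/8) = 1/(100 + 29/8) = 1/(829/8) = 8/829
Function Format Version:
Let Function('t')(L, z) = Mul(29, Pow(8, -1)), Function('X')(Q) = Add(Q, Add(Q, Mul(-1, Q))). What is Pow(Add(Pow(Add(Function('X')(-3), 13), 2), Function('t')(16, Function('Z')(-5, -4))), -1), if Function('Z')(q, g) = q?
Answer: Rational(8, 829) ≈ 0.0096502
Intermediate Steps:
Function('X')(Q) = Q (Function('X')(Q) = Add(Q, 0) = Q)
Function('t')(L, z) = Rational(29, 8) (Function('t')(L, z) = Mul(29, Rational(1, 8)) = Rational(29, 8))
Pow(Add(Pow(Add(Function('X')(-3), 13), 2), Function('t')(16, Function('Z')(-5, -4))), -1) = Pow(Add(Pow(Add(-3, 13), 2), Rational(29, 8)), -1) = Pow(Add(Pow(10, 2), Rational(29, 8)), -1) = Pow(Add(100, Rational(29, 8)), -1) = Pow(Rational(829, 8), -1) = Rational(8, 829)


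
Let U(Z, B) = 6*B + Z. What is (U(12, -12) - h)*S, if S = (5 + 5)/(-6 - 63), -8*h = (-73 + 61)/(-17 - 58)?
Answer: 2999/345 ≈ 8.6927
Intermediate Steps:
U(Z, B) = Z + 6*B
h = -1/50 (h = -(-73 + 61)/(8*(-17 - 58)) = -(-3)/(2*(-75)) = -(-3)*(-1)/(2*75) = -1/8*4/25 = -1/50 ≈ -0.020000)
S = -10/69 (S = 10/(-69) = 10*(-1/69) = -10/69 ≈ -0.14493)
(U(12, -12) - h)*S = ((12 + 6*(-12)) - 1*(-1/50))*(-10/69) = ((12 - 72) + 1/50)*(-10/69) = (-60 + 1/50)*(-10/69) = -2999/50*(-10/69) = 2999/345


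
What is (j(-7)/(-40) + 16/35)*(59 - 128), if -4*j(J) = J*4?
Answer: -5451/280 ≈ -19.468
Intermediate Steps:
j(J) = -J (j(J) = -J*4/4 = -J)
(j(-7)/(-40) + 16/35)*(59 - 128) = (-1*(-7)/(-40) + 16/35)*(59 - 128) = (7*(-1/40) + 16*(1/35))*(-69) = (-7/40 + 16/35)*(-69) = (79/280)*(-69) = -5451/280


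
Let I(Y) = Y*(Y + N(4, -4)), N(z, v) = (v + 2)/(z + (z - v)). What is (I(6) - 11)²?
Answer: 576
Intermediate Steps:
N(z, v) = (2 + v)/(-v + 2*z)
I(Y) = Y*(-⅙ + Y) (I(Y) = Y*(Y + (2 - 4)/(-1*(-4) + 2*4)) = Y*(Y - 2/(4 + 8)) = Y*(Y - 2/12) = Y*(Y + (1/12)*(-2)) = Y*(Y - ⅙) = Y*(-⅙ + Y))
(I(6) - 11)² = (6*(-⅙ + 6) - 11)² = (6*(35/6) - 11)² = (35 - 11)² = 24² = 576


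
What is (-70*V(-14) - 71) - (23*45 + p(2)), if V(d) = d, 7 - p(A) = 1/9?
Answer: -1196/9 ≈ -132.89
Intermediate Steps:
p(A) = 62/9 (p(A) = 7 - 1/9 = 62/9)
(-70*V(-14) - 71) - (23*45 + p(2)) = (-70*(-14) - 71) - (23*45 + 62/9) = (980 - 71) - (1035 + 62/9) = 909 - 1*9377/9 = 909 - 9377/9 = -1196/9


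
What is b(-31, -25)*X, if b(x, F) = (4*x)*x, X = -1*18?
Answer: -69192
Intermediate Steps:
X = -18
b(x, F) = 4*x²
b(-31, -25)*X = (4*(-31)²)*(-18) = (4*961)*(-18) = 3844*(-18) = -69192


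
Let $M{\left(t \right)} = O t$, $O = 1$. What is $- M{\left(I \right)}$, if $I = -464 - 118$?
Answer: $582$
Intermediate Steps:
$I = -582$
$M{\left(t \right)} = t$ ($M{\left(t \right)} = 1 t = t$)
$- M{\left(I \right)} = \left(-1\right) \left(-582\right) = 582$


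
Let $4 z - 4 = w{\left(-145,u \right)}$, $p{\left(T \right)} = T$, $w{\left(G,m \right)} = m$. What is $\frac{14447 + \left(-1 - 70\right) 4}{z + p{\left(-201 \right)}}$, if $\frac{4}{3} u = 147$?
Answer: $- \frac{226608}{2759} \approx -82.134$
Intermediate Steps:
$u = \frac{441}{4}$ ($u = \frac{3}{4} \cdot 147 = \frac{441}{4} \approx 110.25$)
$z = \frac{457}{16}$ ($z = 1 + \frac{1}{4} \cdot \frac{441}{4} = 1 + \frac{441}{16} = \frac{457}{16} \approx 28.563$)
$\frac{14447 + \left(-1 - 70\right) 4}{z + p{\left(-201 \right)}} = \frac{14447 + \left(-1 - 70\right) 4}{\frac{457}{16} - 201} = \frac{14447 - 284}{- \frac{2759}{16}} = \left(14447 - 284\right) \left(- \frac{16}{2759}\right) = 14163 \left(- \frac{16}{2759}\right) = - \frac{226608}{2759}$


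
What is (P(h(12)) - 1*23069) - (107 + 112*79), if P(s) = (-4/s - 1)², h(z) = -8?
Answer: -128095/4 ≈ -32024.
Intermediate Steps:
P(s) = (-1 - 4/s)²
(P(h(12)) - 1*23069) - (107 + 112*79) = ((4 - 8)²/(-8)² - 1*23069) - (107 + 112*79) = ((1/64)*(-4)² - 23069) - (107 + 8848) = ((1/64)*16 - 23069) - 1*8955 = (¼ - 23069) - 8955 = -92275/4 - 8955 = -128095/4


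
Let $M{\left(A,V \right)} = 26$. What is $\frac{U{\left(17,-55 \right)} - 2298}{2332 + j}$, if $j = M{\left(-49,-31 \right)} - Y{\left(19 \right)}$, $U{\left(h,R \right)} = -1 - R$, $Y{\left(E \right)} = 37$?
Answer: $- \frac{204}{211} \approx -0.96682$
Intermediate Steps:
$j = -11$ ($j = 26 - 37 = -11$)
$\frac{U{\left(17,-55 \right)} - 2298}{2332 + j} = \frac{\left(-1 - -55\right) - 2298}{2332 - 11} = \frac{\left(-1 + 55\right) - 2298}{2321} = \left(54 - 2298\right) \frac{1}{2321} = \left(-2244\right) \frac{1}{2321} = - \frac{204}{211}$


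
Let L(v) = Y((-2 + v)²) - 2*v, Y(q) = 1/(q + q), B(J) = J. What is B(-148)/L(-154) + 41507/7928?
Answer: 565121483171/118848465656 ≈ 4.7550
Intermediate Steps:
Y(q) = 1/(2*q)
L(v) = 1/(2*(-2 + v)²) - 2*v (L(v) = 1/(2*((-2 + v)²)) - 2*v = 1/(2*(-2 + v)²) - 2*v)
B(-148)/L(-154) + 41507/7928 = -148/(1/(2*(-2 - 154)²) - 2*(-154)) + 41507/7928 = -148/((½)/(-156)² + 308) + 41507*(1/7928) = -148/((½)*(1/24336) + 308) + 41507/7928 = -148/(1/48672 + 308) + 41507/7928 = -148/14990977/48672 + 41507/7928 = -148*48672/14990977 + 41507/7928 = -7203456/14990977 + 41507/7928 = 565121483171/118848465656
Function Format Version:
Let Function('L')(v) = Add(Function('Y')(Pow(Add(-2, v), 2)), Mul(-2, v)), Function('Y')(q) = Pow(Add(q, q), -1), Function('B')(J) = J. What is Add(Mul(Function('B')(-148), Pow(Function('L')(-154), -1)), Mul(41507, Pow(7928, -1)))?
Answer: Rational(565121483171, 118848465656) ≈ 4.7550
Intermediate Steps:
Function('Y')(q) = Mul(Rational(1, 2), Pow(q, -1)) (Function('Y')(q) = Pow(Mul(2, q), -1) = Mul(Rational(1, 2), Pow(q, -1)))
Function('L')(v) = Add(Mul(Rational(1, 2), Pow(Add(-2, v), -2)), Mul(-2, v)) (Function('L')(v) = Add(Mul(Rational(1, 2), Pow(Pow(Add(-2, v), 2), -1)), Mul(-2, v)) = Add(Mul(Rational(1, 2), Pow(Add(-2, v), -2)), Mul(-2, v)))
Add(Mul(Function('B')(-148), Pow(Function('L')(-154), -1)), Mul(41507, Pow(7928, -1))) = Add(Mul(-148, Pow(Add(Mul(Rational(1, 2), Pow(Add(-2, -154), -2)), Mul(-2, -154)), -1)), Mul(41507, Pow(7928, -1))) = Add(Mul(-148, Pow(Add(Mul(Rational(1, 2), Pow(-156, -2)), 308), -1)), Mul(41507, Rational(1, 7928))) = Add(Mul(-148, Pow(Add(Mul(Rational(1, 2), Rational(1, 24336)), 308), -1)), Rational(41507, 7928)) = Add(Mul(-148, Pow(Add(Rational(1, 48672), 308), -1)), Rational(41507, 7928)) = Add(Mul(-148, Pow(Rational(14990977, 48672), -1)), Rational(41507, 7928)) = Add(Mul(-148, Rational(48672, 14990977)), Rational(41507, 7928)) = Add(Rational(-7203456, 14990977), Rational(41507, 7928)) = Rational(565121483171, 118848465656)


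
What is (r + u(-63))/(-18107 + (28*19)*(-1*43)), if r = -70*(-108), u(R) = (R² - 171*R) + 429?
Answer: -7577/13661 ≈ -0.55464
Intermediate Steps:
u(R) = 429 + R² - 171*R
r = 7560
(r + u(-63))/(-18107 + (28*19)*(-1*43)) = (7560 + (429 + (-63)² - 171*(-63)))/(-18107 + (28*19)*(-1*43)) = (7560 + (429 + 3969 + 10773))/(-18107 + 532*(-43)) = (7560 + 15171)/(-18107 - 22876) = 22731/(-40983) = 22731*(-1/40983) = -7577/13661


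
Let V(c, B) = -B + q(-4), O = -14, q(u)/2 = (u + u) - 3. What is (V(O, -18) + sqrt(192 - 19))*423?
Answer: -1692 + 423*sqrt(173) ≈ 3871.7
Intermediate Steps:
q(u) = -6 + 4*u (q(u) = 2*((u + u) - 3) = 2*(2*u - 3) = 2*(-3 + 2*u) = -6 + 4*u)
V(c, B) = -22 - B (V(c, B) = -B + (-6 + 4*(-4)) = -B + (-6 - 16) = -B - 22 = -22 - B)
(V(O, -18) + sqrt(192 - 19))*423 = ((-22 - 1*(-18)) + sqrt(192 - 19))*423 = ((-22 + 18) + sqrt(173))*423 = (-4 + sqrt(173))*423 = -1692 + 423*sqrt(173)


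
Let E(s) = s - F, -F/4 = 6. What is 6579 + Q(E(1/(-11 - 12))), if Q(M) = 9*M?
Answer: 156276/23 ≈ 6794.6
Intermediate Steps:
F = -24 (F = -4*6 = -24)
E(s) = 24 + s (E(s) = s - 1*(-24) = s + 24 = 24 + s)
6579 + Q(E(1/(-11 - 12))) = 6579 + 9*(24 + 1/(-11 - 12)) = 6579 + 9*(24 + 1/(-23)) = 6579 + 9*(24 - 1/23) = 6579 + 9*(551/23) = 6579 + 4959/23 = 156276/23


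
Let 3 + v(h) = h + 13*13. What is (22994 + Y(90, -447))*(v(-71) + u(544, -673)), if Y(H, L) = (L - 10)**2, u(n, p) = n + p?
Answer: -7882662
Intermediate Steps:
Y(H, L) = (-10 + L)**2
v(h) = 166 + h (v(h) = -3 + (h + 13*13) = -3 + (h + 169) = -3 + (169 + h) = 166 + h)
(22994 + Y(90, -447))*(v(-71) + u(544, -673)) = (22994 + (-10 - 447)**2)*((166 - 71) + (544 - 673)) = (22994 + (-457)**2)*(95 - 129) = (22994 + 208849)*(-34) = 231843*(-34) = -7882662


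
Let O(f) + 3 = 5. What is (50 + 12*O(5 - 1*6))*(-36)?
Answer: -2664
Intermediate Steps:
O(f) = 2 (O(f) = -3 + 5 = 2)
(50 + 12*O(5 - 1*6))*(-36) = (50 + 12*2)*(-36) = (50 + 24)*(-36) = 74*(-36) = -2664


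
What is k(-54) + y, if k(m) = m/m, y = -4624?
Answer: -4623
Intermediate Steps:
k(m) = 1
k(-54) + y = 1 - 4624 = -4623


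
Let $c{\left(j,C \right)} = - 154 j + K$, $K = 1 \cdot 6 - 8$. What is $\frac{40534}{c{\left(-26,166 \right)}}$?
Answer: $\frac{20267}{2001} \approx 10.128$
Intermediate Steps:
$K = -2$ ($K = 6 - 8 = -2$)
$c{\left(j,C \right)} = -2 - 154 j$ ($c{\left(j,C \right)} = - 154 j - 2 = -2 - 154 j$)
$\frac{40534}{c{\left(-26,166 \right)}} = \frac{40534}{-2 - -4004} = \frac{40534}{-2 + 4004} = \frac{40534}{4002} = 40534 \cdot \frac{1}{4002} = \frac{20267}{2001}$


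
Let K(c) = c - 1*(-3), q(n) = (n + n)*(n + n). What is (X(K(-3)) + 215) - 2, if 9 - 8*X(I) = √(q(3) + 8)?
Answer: 1713/8 - √11/4 ≈ 213.30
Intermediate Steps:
q(n) = 4*n² (q(n) = (2*n)*(2*n) = 4*n²)
K(c) = 3 + c (K(c) = c + 3 = 3 + c)
X(I) = 9/8 - √11/4 (X(I) = 9/8 - √(4*3² + 8)/8 = 9/8 - √(4*9 + 8)/8 = 9/8 - √(36 + 8)/8 = 9/8 - √11/4)
(X(K(-3)) + 215) - 2 = ((9/8 - √11/4) + 215) - 2 = (1729/8 - √11/4) - 2 = 1713/8 - √11/4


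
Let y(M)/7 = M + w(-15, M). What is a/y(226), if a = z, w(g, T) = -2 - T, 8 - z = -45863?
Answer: -6553/2 ≈ -3276.5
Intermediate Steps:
z = 45871 (z = 8 - 1*(-45863) = 8 + 45863 = 45871)
y(M) = -14 (y(M) = 7*(M + (-2 - M)) = 7*(-2) = -14)
a = 45871
a/y(226) = 45871/(-14) = 45871*(-1/14) = -6553/2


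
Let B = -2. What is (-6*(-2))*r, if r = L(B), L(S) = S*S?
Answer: 48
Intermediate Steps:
L(S) = S²
r = 4 (r = (-2)² = 4)
(-6*(-2))*r = -6*(-2)*4 = 12*4 = 48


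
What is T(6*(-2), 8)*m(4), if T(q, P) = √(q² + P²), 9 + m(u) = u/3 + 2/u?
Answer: -86*√13/3 ≈ -103.36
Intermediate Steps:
m(u) = -9 + 2/u + u/3 (m(u) = -9 + (u/3 + 2/u) = -9 + (2/u + u/3) = -9 + 2/u + u/3)
T(q, P) = √(P² + q²)
T(6*(-2), 8)*m(4) = √(8² + (6*(-2))²)*(-9 + 2/4 + (⅓)*4) = √(64 + (-12)²)*(-9 + 2*(¼) + 4/3) = √(64 + 144)*(-9 + ½ + 4/3) = √208*(-43/6) = (4*√13)*(-43/6) = -86*√13/3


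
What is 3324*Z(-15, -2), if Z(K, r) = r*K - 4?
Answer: 86424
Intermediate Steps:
Z(K, r) = -4 + K*r (Z(K, r) = K*r - 4 = -4 + K*r)
3324*Z(-15, -2) = 3324*(-4 - 15*(-2)) = 3324*(-4 + 30) = 3324*26 = 86424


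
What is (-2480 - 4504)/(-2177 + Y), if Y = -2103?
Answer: 873/535 ≈ 1.6318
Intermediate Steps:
(-2480 - 4504)/(-2177 + Y) = (-2480 - 4504)/(-2177 - 2103) = -6984/(-4280) = -6984*(-1/4280) = 873/535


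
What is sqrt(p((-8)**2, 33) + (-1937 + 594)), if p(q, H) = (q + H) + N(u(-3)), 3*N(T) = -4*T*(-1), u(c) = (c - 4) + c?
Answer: I*sqrt(11334)/3 ≈ 35.487*I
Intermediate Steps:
u(c) = -4 + 2*c (u(c) = (-4 + c) + c = -4 + 2*c)
N(T) = 4*T/3 (N(T) = (-4*T*(-1))/3 = (4*T)/3 = 4*T/3)
p(q, H) = -40/3 + H + q (p(q, H) = (q + H) + 4*(-4 + 2*(-3))/3 = (H + q) + 4*(-4 - 6)/3 = (H + q) + (4/3)*(-10) = (H + q) - 40/3 = -40/3 + H + q)
sqrt(p((-8)**2, 33) + (-1937 + 594)) = sqrt((-40/3 + 33 + (-8)**2) + (-1937 + 594)) = sqrt((-40/3 + 33 + 64) - 1343) = sqrt(251/3 - 1343) = sqrt(-3778/3) = I*sqrt(11334)/3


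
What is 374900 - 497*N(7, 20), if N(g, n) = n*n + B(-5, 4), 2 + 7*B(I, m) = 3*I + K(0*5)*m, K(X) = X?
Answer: 177307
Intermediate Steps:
B(I, m) = -2/7 + 3*I/7 (B(I, m) = -2/7 + (3*I + (0*5)*m)/7 = -2/7 + (3*I + 0*m)/7 = -2/7 + (3*I + 0)/7 = -2/7 + (3*I)/7 = -2/7 + 3*I/7)
N(g, n) = -17/7 + n² (N(g, n) = n*n + (-2/7 + (3/7)*(-5)) = n² + (-2/7 - 15/7) = n² - 17/7 = -17/7 + n²)
374900 - 497*N(7, 20) = 374900 - 497*(-17/7 + 20²) = 374900 - 497*(-17/7 + 400) = 374900 - 497*2783/7 = 374900 - 1*197593 = 374900 - 197593 = 177307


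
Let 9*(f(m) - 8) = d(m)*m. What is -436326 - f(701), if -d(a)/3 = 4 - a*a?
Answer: -115259433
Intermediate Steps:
d(a) = -12 + 3*a**2 (d(a) = -3*(4 - a*a) = -3*(4 - a**2) = -12 + 3*a**2)
f(m) = 8 + m*(-12 + 3*m**2)/9 (f(m) = 8 + ((-12 + 3*m**2)*m)/9 = 8 + (m*(-12 + 3*m**2))/9 = 8 + m*(-12 + 3*m**2)/9)
-436326 - f(701) = -436326 - (8 + (1/3)*701*(-4 + 701**2)) = -436326 - (8 + (1/3)*701*(-4 + 491401)) = -436326 - (8 + (1/3)*701*491397) = -436326 - (8 + 114823099) = -436326 - 1*114823107 = -436326 - 114823107 = -115259433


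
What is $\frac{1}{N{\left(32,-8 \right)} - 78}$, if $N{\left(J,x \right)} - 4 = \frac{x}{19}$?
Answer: $- \frac{19}{1414} \approx -0.013437$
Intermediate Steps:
$N{\left(J,x \right)} = 4 + \frac{x}{19}$
$\frac{1}{N{\left(32,-8 \right)} - 78} = \frac{1}{\left(4 + \frac{1}{19} \left(-8\right)\right) - 78} = \frac{1}{\left(4 - \frac{8}{19}\right) - 78} = \frac{1}{\frac{68}{19} - 78} = \frac{1}{- \frac{1414}{19}} = - \frac{19}{1414}$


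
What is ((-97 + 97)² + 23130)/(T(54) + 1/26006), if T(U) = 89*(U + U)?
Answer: 601518780/249969673 ≈ 2.4064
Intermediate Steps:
T(U) = 178*U (T(U) = 89*(2*U) = 178*U)
((-97 + 97)² + 23130)/(T(54) + 1/26006) = ((-97 + 97)² + 23130)/(178*54 + 1/26006) = (0² + 23130)/(9612 + 1/26006) = (0 + 23130)/(249969673/26006) = 23130*(26006/249969673) = 601518780/249969673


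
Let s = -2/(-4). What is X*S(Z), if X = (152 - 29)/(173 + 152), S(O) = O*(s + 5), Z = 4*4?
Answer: 10824/325 ≈ 33.305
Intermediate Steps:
s = 1/2 (s = -2*(-1/4) = 1/2 ≈ 0.50000)
Z = 16
S(O) = 11*O/2 (S(O) = O*(1/2 + 5) = O*(11/2) = 11*O/2)
X = 123/325 ≈ 0.37846
X*S(Z) = 123*((11/2)*16)/325 = (123/325)*88 = 10824/325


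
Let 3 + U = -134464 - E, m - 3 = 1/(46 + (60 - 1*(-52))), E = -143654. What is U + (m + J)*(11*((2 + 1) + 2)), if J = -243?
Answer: -633999/158 ≈ -4012.7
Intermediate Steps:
m = 475/158 (m = 3 + 1/(46 + (60 - 1*(-52))) = 3 + 1/(46 + (60 + 52)) = 3 + 1/(46 + 112) = 3 + 1/158 = 475/158 ≈ 3.0063)
U = 9187 (U = -3 + (-134464 - 1*(-143654)) = -3 + (-134464 + 143654) = -3 + 9190 = 9187)
U + (m + J)*(11*((2 + 1) + 2)) = 9187 + (475/158 - 243)*(11*((2 + 1) + 2)) = 9187 - 417109*(3 + 2)/158 = 9187 - 417109*5/158 = 9187 - 37919/158*55 = 9187 - 2085545/158 = -633999/158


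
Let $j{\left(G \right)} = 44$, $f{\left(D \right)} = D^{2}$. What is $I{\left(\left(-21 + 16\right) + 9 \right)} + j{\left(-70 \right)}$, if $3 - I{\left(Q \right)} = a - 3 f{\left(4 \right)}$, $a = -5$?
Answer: $100$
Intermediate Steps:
$I{\left(Q \right)} = 56$ ($I{\left(Q \right)} = 3 - \left(-5 - 3 \cdot 4^{2}\right) = 3 - \left(-5 - 48\right) = 3 - -53 = 3 + 53 = 56$)
$I{\left(\left(-21 + 16\right) + 9 \right)} + j{\left(-70 \right)} = 56 + 44 = 100$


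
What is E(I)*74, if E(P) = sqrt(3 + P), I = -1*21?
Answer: 222*I*sqrt(2) ≈ 313.96*I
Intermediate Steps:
I = -21
E(I)*74 = sqrt(3 - 21)*74 = sqrt(-18)*74 = (3*I*sqrt(2))*74 = 222*I*sqrt(2)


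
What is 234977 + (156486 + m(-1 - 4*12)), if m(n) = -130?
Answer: 391333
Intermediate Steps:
234977 + (156486 + m(-1 - 4*12)) = 234977 + (156486 - 130) = 234977 + 156356 = 391333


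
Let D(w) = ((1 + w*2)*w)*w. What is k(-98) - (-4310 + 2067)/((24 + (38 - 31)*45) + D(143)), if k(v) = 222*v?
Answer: -127690356469/5869202 ≈ -21756.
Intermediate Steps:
D(w) = w²*(1 + 2*w) (D(w) = ((1 + 2*w)*w)*w = (w*(1 + 2*w))*w = w²*(1 + 2*w))
k(-98) - (-4310 + 2067)/((24 + (38 - 31)*45) + D(143)) = 222*(-98) - (-4310 + 2067)/((24 + (38 - 31)*45) + 143²*(1 + 2*143)) = -21756 - (-2243)/((24 + 7*45) + 20449*(1 + 286)) = -21756 - (-2243)/((24 + 315) + 20449*287) = -21756 - (-2243)/(339 + 5868863) = -21756 - (-2243)/5869202 = -21756 - 1*(-2243/5869202) = -21756 + 2243/5869202 = -127690356469/5869202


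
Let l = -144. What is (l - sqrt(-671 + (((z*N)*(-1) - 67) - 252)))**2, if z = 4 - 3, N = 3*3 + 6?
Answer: (144 + I*sqrt(1005))**2 ≈ 19731.0 + 9130.1*I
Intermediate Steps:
N = 15 (N = 9 + 6 = 15)
z = 1
(l - sqrt(-671 + (((z*N)*(-1) - 67) - 252)))**2 = (-144 - sqrt(-671 + (((1*15)*(-1) - 67) - 252)))**2 = (-144 - sqrt(-671 + ((15*(-1) - 67) - 252)))**2 = (-144 - sqrt(-671 + ((-15 - 67) - 252)))**2 = (-144 - sqrt(-671 + (-82 - 252)))**2 = (-144 - sqrt(-671 - 334))**2 = (-144 - sqrt(-1005))**2 = (-144 - I*sqrt(1005))**2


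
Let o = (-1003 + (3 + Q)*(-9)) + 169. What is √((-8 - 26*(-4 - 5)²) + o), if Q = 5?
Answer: 2*I*√755 ≈ 54.955*I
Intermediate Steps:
o = -906 (o = (-1003 + (3 + 5)*(-9)) + 169 = (-1003 + 8*(-9)) + 169 = (-1003 - 72) + 169 = -1075 + 169 = -906)
√((-8 - 26*(-4 - 5)²) + o) = √((-8 - 26*(-4 - 5)²) - 906) = √((-8 - 26*(-9)²) - 906) = √((-8 - 26*81) - 906) = √((-8 - 2106) - 906) = √(-2114 - 906) = √(-3020) = 2*I*√755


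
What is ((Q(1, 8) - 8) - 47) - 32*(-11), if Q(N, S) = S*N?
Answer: 305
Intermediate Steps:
Q(N, S) = N*S
((Q(1, 8) - 8) - 47) - 32*(-11) = ((1*8 - 8) - 47) - 32*(-11) = ((8 - 8) - 47) + 352 = (0 - 47) + 352 = -47 + 352 = 305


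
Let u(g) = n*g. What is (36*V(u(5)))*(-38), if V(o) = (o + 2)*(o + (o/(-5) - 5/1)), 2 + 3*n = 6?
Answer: -3952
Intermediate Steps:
n = 4/3 (n = -2/3 + (1/3)*6 = -2/3 + 2 = 4/3 ≈ 1.3333)
u(g) = 4*g/3
V(o) = (-5 + 4*o/5)*(2 + o) (V(o) = (2 + o)*(o + (o*(-1/5) - 5*1)) = (2 + o)*(o + (-o/5 - 5)) = (2 + o)*(o + (-5 - o/5)) = (2 + o)*(-5 + 4*o/5) = (-5 + 4*o/5)*(2 + o))
(36*V(u(5)))*(-38) = (36*(-10 - 68*5/15 + 4*((4/3)*5)**2/5))*(-38) = (36*(-10 - 17/5*20/3 + 4*(20/3)**2/5))*(-38) = (36*(-10 - 68/3 + (4/5)*(400/9)))*(-38) = (36*(-10 - 68/3 + 320/9))*(-38) = (36*(26/9))*(-38) = 104*(-38) = -3952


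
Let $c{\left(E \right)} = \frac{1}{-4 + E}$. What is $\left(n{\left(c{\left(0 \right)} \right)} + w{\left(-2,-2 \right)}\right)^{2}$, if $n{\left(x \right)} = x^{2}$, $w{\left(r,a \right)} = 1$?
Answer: $\frac{289}{256} \approx 1.1289$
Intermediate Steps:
$\left(n{\left(c{\left(0 \right)} \right)} + w{\left(-2,-2 \right)}\right)^{2} = \left(\left(\frac{1}{-4 + 0}\right)^{2} + 1\right)^{2} = \left(\left(\frac{1}{-4}\right)^{2} + 1\right)^{2} = \left(\left(- \frac{1}{4}\right)^{2} + 1\right)^{2} = \left(\frac{1}{16} + 1\right)^{2} = \left(\frac{17}{16}\right)^{2} = \frac{289}{256}$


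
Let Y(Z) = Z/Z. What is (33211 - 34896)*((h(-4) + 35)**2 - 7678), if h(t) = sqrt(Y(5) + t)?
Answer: 10878360 - 117950*I*sqrt(3) ≈ 1.0878e+7 - 2.043e+5*I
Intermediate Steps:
Y(Z) = 1
h(t) = sqrt(1 + t)
(33211 - 34896)*((h(-4) + 35)**2 - 7678) = (33211 - 34896)*((sqrt(1 - 4) + 35)**2 - 7678) = -1685*((sqrt(-3) + 35)**2 - 7678) = -1685*((I*sqrt(3) + 35)**2 - 7678) = -1685*((35 + I*sqrt(3))**2 - 7678) = -1685*(-7678 + (35 + I*sqrt(3))**2) = 12937430 - 1685*(35 + I*sqrt(3))**2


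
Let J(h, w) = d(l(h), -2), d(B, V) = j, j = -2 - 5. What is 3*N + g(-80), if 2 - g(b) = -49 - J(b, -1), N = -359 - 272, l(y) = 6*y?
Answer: -1849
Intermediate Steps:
N = -631
j = -7
d(B, V) = -7
J(h, w) = -7
g(b) = 44 (g(b) = 2 - (-49 - 1*(-7)) = 2 - (-49 + 7) = 2 - 1*(-42) = 2 + 42 = 44)
3*N + g(-80) = 3*(-631) + 44 = -1893 + 44 = -1849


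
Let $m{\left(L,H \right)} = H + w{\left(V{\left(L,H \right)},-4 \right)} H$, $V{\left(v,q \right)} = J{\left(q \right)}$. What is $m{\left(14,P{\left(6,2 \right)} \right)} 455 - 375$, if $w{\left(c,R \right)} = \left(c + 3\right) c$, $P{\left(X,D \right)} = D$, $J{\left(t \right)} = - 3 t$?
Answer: $16915$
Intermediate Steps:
$V{\left(v,q \right)} = - 3 q$
$w{\left(c,R \right)} = c \left(3 + c\right)$ ($w{\left(c,R \right)} = \left(3 + c\right) c = c \left(3 + c\right)$)
$m{\left(L,H \right)} = H - 3 H^{2} \left(3 - 3 H\right)$ ($m{\left(L,H \right)} = H + - 3 H \left(3 - 3 H\right) H = H - 3 H^{2} \left(3 - 3 H\right)$)
$m{\left(14,P{\left(6,2 \right)} \right)} 455 - 375 = 2 \left(1 + 9 \cdot 2 \left(-1 + 2\right)\right) 455 - 375 = 2 \left(1 + 9 \cdot 2 \cdot 1\right) 455 - 375 = 2 \left(1 + 18\right) 455 - 375 = 2 \cdot 19 \cdot 455 - 375 = 38 \cdot 455 - 375 = 17290 - 375 = 16915$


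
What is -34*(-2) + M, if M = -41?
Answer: 27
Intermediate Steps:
-34*(-2) + M = -34*(-2) - 41 = -17*(-4) - 41 = 68 - 41 = 27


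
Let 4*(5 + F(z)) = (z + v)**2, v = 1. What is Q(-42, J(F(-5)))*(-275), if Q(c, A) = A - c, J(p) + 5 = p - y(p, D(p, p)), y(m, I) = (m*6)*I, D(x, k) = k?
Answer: -8250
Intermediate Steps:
y(m, I) = 6*I*m (y(m, I) = (6*m)*I = 6*I*m)
F(z) = -5 + (1 + z)**2/4 (F(z) = -5 + (z + 1)**2/4 = -5 + (1 + z)**2/4)
J(p) = -5 + p - 6*p**2 (J(p) = -5 + (p - 6*p*p) = -5 + (p - 6*p**2) = -5 + p - 6*p**2)
Q(-42, J(F(-5)))*(-275) = ((-5 + (-5 + (1 - 5)**2/4) - 6*(-5 + (1 - 5)**2/4)**2) - 1*(-42))*(-275) = ((-5 + (-5 + (1/4)*(-4)**2) - 6*(-5 + (1/4)*(-4)**2)**2) + 42)*(-275) = ((-5 + (-5 + (1/4)*16) - 6*(-5 + (1/4)*16)**2) + 42)*(-275) = ((-5 + (-5 + 4) - 6*(-5 + 4)**2) + 42)*(-275) = ((-5 - 1 - 6*(-1)**2) + 42)*(-275) = ((-5 - 1 - 6*1) + 42)*(-275) = ((-5 - 1 - 6) + 42)*(-275) = (-12 + 42)*(-275) = 30*(-275) = -8250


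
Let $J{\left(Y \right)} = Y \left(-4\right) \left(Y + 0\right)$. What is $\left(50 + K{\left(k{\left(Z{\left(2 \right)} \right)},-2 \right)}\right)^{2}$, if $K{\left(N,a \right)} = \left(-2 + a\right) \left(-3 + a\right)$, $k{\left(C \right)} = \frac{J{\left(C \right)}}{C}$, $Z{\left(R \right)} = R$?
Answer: $4900$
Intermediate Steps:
$J{\left(Y \right)} = - 4 Y^{2}$ ($J{\left(Y \right)} = - 4 Y Y = - 4 Y^{2}$)
$k{\left(C \right)} = - 4 C$ ($k{\left(C \right)} = \frac{\left(-4\right) C^{2}}{C} = - 4 C$)
$K{\left(N,a \right)} = \left(-3 + a\right) \left(-2 + a\right)$
$\left(50 + K{\left(k{\left(Z{\left(2 \right)} \right)},-2 \right)}\right)^{2} = \left(50 + \left(6 + \left(-2\right)^{2} - -10\right)\right)^{2} = \left(50 + \left(6 + 4 + 10\right)\right)^{2} = \left(50 + 20\right)^{2} = 70^{2} = 4900$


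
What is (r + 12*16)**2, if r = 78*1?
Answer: 72900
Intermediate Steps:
r = 78
(r + 12*16)**2 = (78 + 12*16)**2 = (78 + 192)**2 = 270**2 = 72900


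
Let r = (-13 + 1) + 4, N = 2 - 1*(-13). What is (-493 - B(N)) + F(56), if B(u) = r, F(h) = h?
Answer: -429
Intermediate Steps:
N = 15 (N = 2 + 13 = 15)
r = -8 (r = -12 + 4 = -8)
B(u) = -8
(-493 - B(N)) + F(56) = (-493 - 1*(-8)) + 56 = (-493 + 8) + 56 = -485 + 56 = -429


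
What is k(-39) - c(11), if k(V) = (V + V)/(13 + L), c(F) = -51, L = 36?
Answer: 2421/49 ≈ 49.408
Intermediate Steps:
k(V) = 2*V/49 (k(V) = (V + V)/(13 + 36) = (2*V)/49 = (2*V)*(1/49) = 2*V/49)
k(-39) - c(11) = (2/49)*(-39) - 1*(-51) = -78/49 + 51 = 2421/49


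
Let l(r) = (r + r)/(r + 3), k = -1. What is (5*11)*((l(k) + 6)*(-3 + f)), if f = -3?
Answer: -1650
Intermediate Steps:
l(r) = 2*r/(3 + r) (l(r) = (2*r)/(3 + r) = 2*r/(3 + r))
(5*11)*((l(k) + 6)*(-3 + f)) = (5*11)*((2*(-1)/(3 - 1) + 6)*(-3 - 3)) = 55*((2*(-1)/2 + 6)*(-6)) = 55*((2*(-1)*(½) + 6)*(-6)) = 55*((-1 + 6)*(-6)) = 55*(5*(-6)) = 55*(-30) = -1650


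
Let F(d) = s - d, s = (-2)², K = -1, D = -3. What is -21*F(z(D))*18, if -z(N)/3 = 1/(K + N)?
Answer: -2457/2 ≈ -1228.5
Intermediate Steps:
s = 4
z(N) = -3/(-1 + N)
F(d) = 4 - d
-21*F(z(D))*18 = -21*(4 - (-3)/(-1 - 3))*18 = -21*(4 - (-3)/(-4))*18 = -21*(4 - (-3)*(-1)/4)*18 = -21*(4 - 1*¾)*18 = -21*(4 - ¾)*18 = -21*13/4*18 = -273/4*18 = -2457/2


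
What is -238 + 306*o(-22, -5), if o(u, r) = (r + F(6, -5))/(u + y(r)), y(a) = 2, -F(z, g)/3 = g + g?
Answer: -1241/2 ≈ -620.50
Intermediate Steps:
F(z, g) = -6*g (F(z, g) = -3*(g + g) = -6*g)
o(u, r) = (30 + r)/(2 + u) (o(u, r) = (r - 6*(-5))/(u + 2) = (r + 30)/(2 + u) = (30 + r)/(2 + u))
-238 + 306*o(-22, -5) = -238 + 306*((30 - 5)/(2 - 22)) = -238 + 306*(25/(-20)) = -238 + 306*(-1/20*25) = -238 + 306*(-5/4) = -238 - 765/2 = -1241/2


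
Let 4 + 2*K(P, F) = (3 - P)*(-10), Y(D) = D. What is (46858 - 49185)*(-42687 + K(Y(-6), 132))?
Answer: 99442018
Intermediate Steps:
K(P, F) = -17 + 5*P (K(P, F) = -2 + ((3 - P)*(-10))/2 = -2 + (-30 + 10*P)/2 = -2 + (-15 + 5*P) = -17 + 5*P)
(46858 - 49185)*(-42687 + K(Y(-6), 132)) = (46858 - 49185)*(-42687 + (-17 + 5*(-6))) = -2327*(-42687 + (-17 - 30)) = -2327*(-42687 - 47) = -2327*(-42734) = 99442018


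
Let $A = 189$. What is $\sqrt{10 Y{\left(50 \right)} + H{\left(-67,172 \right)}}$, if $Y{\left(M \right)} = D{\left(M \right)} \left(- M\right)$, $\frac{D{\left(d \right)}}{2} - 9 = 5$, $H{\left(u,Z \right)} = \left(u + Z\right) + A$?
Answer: $i \sqrt{13706} \approx 117.07 i$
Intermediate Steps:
$H{\left(u,Z \right)} = 189 + Z + u$ ($H{\left(u,Z \right)} = \left(u + Z\right) + 189 = \left(Z + u\right) + 189 = 189 + Z + u$)
$D{\left(d \right)} = 28$ ($D{\left(d \right)} = 18 + 2 \cdot 5 = 18 + 10 = 28$)
$Y{\left(M \right)} = - 28 M$ ($Y{\left(M \right)} = 28 \left(- M\right) = - 28 M$)
$\sqrt{10 Y{\left(50 \right)} + H{\left(-67,172 \right)}} = \sqrt{10 \left(\left(-28\right) 50\right) + \left(189 + 172 - 67\right)} = \sqrt{10 \left(-1400\right) + 294} = \sqrt{-14000 + 294} = \sqrt{-13706} = i \sqrt{13706}$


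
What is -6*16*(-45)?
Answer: 4320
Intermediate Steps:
-6*16*(-45) = -96*(-45) = -1*(-4320) = 4320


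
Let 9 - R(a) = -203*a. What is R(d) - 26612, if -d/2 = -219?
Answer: 62311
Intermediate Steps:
d = 438 (d = -2*(-219) = 438)
R(a) = 9 + 203*a (R(a) = 9 - (-203)*a = 9 + 203*a)
R(d) - 26612 = (9 + 203*438) - 26612 = (9 + 88914) - 26612 = 88923 - 26612 = 62311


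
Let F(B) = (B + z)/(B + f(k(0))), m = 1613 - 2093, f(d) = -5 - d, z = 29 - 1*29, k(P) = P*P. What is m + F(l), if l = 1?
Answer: -1921/4 ≈ -480.25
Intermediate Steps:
k(P) = P²
z = 0 (z = 29 - 29 = 0)
m = -480
F(B) = B/(-5 + B) (F(B) = (B + 0)/(B + (-5 - 1*0²)) = B/(B + (-5 - 1*0)) = B/(B + (-5 + 0)) = B/(B - 5) = B/(-5 + B))
m + F(l) = -480 + 1/(-5 + 1) = -480 + 1/(-4) = -480 + 1*(-¼) = -480 - ¼ = -1921/4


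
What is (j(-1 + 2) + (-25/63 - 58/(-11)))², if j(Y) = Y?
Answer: 16581184/480249 ≈ 34.526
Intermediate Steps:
(j(-1 + 2) + (-25/63 - 58/(-11)))² = ((-1 + 2) + (-25/63 - 58/(-11)))² = (1 + (-25*1/63 - 58*(-1/11)))² = (1 + (-25/63 + 58/11))² = (1 + 3379/693)² = (4072/693)² = 16581184/480249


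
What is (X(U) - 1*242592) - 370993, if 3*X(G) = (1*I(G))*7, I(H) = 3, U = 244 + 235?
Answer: -613578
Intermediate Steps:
U = 479
X(G) = 7 (X(G) = ((1*3)*7)/3 = (3*7)/3 = (⅓)*21 = 7)
(X(U) - 1*242592) - 370993 = (7 - 1*242592) - 370993 = (7 - 242592) - 370993 = -242585 - 370993 = -613578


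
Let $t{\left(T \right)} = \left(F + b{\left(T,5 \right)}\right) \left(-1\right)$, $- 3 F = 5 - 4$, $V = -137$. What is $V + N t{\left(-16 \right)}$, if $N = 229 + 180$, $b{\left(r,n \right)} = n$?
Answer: $- \frac{6137}{3} \approx -2045.7$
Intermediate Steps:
$F = - \frac{1}{3}$ ($F = - \frac{5 - 4}{3} = \left(- \frac{1}{3}\right) 1 = - \frac{1}{3} \approx -0.33333$)
$t{\left(T \right)} = - \frac{14}{3}$ ($t{\left(T \right)} = \left(- \frac{1}{3} + 5\right) \left(-1\right) = \frac{14}{3} \left(-1\right) = - \frac{14}{3}$)
$N = 409$
$V + N t{\left(-16 \right)} = -137 + 409 \left(- \frac{14}{3}\right) = -137 - \frac{5726}{3} = - \frac{6137}{3}$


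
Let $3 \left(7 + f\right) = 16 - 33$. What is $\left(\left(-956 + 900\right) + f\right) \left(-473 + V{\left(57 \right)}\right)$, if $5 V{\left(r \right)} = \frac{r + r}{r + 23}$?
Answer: $\frac{9737929}{300} \approx 32460.0$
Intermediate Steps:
$V{\left(r \right)} = \frac{2 r}{5 \left(23 + r\right)}$ ($V{\left(r \right)} = \frac{\left(r + r\right) \frac{1}{r + 23}}{5} = \frac{2 r \frac{1}{23 + r}}{5} = \frac{2 r}{5 \left(23 + r\right)}$)
$f = - \frac{38}{3}$ ($f = -7 + \frac{16 - 33}{3} = -7 + \frac{1}{3} \left(-17\right) = -7 - \frac{17}{3} = - \frac{38}{3} \approx -12.667$)
$\left(\left(-956 + 900\right) + f\right) \left(-473 + V{\left(57 \right)}\right) = \left(\left(-956 + 900\right) - \frac{38}{3}\right) \left(-473 + \frac{2}{5} \cdot 57 \frac{1}{23 + 57}\right) = \left(-56 - \frac{38}{3}\right) \left(-473 + \frac{2}{5} \cdot 57 \cdot \frac{1}{80}\right) = - \frac{206 \left(-473 + \frac{2}{5} \cdot 57 \cdot \frac{1}{80}\right)}{3} = - \frac{206 \left(-473 + \frac{57}{200}\right)}{3} = \left(- \frac{206}{3}\right) \left(- \frac{94543}{200}\right) = \frac{9737929}{300}$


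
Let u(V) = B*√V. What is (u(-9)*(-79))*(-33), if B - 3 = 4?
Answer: 54747*I ≈ 54747.0*I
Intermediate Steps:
B = 7 (B = 3 + 4 = 7)
u(V) = 7*√V
(u(-9)*(-79))*(-33) = ((7*√(-9))*(-79))*(-33) = ((7*(3*I))*(-79))*(-33) = ((21*I)*(-79))*(-33) = -1659*I*(-33) = 54747*I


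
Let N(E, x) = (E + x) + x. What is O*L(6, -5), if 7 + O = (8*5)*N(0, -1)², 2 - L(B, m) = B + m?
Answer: 153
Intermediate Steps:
L(B, m) = 2 - B - m (L(B, m) = 2 - (B + m) = 2 + (-B - m) = 2 - B - m)
N(E, x) = E + 2*x
O = 153 (O = -7 + (8*5)*(0 + 2*(-1))² = -7 + 40*(0 - 2)² = -7 + 40*(-2)² = -7 + 40*4 = -7 + 160 = 153)
O*L(6, -5) = 153*(2 - 1*6 - 1*(-5)) = 153*(2 - 6 + 5) = 153*1 = 153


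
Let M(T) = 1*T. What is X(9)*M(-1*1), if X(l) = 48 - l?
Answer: -39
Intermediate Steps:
M(T) = T
X(9)*M(-1*1) = (48 - 1*9)*(-1*1) = (48 - 9)*(-1) = 39*(-1) = -39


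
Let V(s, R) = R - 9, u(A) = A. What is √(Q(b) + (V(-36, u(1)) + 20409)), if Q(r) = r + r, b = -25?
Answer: √20351 ≈ 142.66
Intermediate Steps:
V(s, R) = -9 + R
Q(r) = 2*r
√(Q(b) + (V(-36, u(1)) + 20409)) = √(2*(-25) + ((-9 + 1) + 20409)) = √(-50 + (-8 + 20409)) = √(-50 + 20401) = √20351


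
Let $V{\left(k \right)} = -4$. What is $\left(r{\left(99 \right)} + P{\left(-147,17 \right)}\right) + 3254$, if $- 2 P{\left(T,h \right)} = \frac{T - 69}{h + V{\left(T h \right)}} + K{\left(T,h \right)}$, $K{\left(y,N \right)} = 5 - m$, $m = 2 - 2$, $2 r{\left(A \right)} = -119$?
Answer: $\frac{41604}{13} \approx 3200.3$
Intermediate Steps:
$r{\left(A \right)} = - \frac{119}{2}$ ($r{\left(A \right)} = \frac{1}{2} \left(-119\right) = - \frac{119}{2}$)
$m = 0$
$K{\left(y,N \right)} = 5$ ($K{\left(y,N \right)} = 5 - 0 = 5 + 0 = 5$)
$P{\left(T,h \right)} = - \frac{5}{2} - \frac{-69 + T}{2 \left(-4 + h\right)}$ ($P{\left(T,h \right)} = - \frac{\frac{T - 69}{h - 4} + 5}{2} = - \frac{\frac{-69 + T}{-4 + h} + 5}{2} = - \frac{5 + \frac{-69 + T}{-4 + h}}{2} = - \frac{5}{2} - \frac{-69 + T}{2 \left(-4 + h\right)}$)
$\left(r{\left(99 \right)} + P{\left(-147,17 \right)}\right) + 3254 = \left(- \frac{119}{2} + \frac{89 - -147 - 85}{2 \left(-4 + 17\right)}\right) + 3254 = \left(- \frac{119}{2} + \frac{89 + 147 - 85}{2 \cdot 13}\right) + 3254 = \left(- \frac{119}{2} + \frac{1}{2} \cdot \frac{1}{13} \cdot 151\right) + 3254 = \left(- \frac{119}{2} + \frac{151}{26}\right) + 3254 = - \frac{698}{13} + 3254 = \frac{41604}{13}$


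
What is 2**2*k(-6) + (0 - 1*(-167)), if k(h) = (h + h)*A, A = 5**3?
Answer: -5833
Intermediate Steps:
A = 125
k(h) = 250*h (k(h) = (h + h)*125 = (2*h)*125 = 250*h)
2**2*k(-6) + (0 - 1*(-167)) = 2**2*(250*(-6)) + (0 - 1*(-167)) = 4*(-1500) + (0 + 167) = -6000 + 167 = -5833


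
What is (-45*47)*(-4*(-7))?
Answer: -59220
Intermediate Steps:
(-45*47)*(-4*(-7)) = -2115*28 = -59220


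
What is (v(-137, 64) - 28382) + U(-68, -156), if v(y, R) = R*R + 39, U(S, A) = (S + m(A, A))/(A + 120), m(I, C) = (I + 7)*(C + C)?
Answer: -229828/9 ≈ -25536.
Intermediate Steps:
m(I, C) = 2*C*(7 + I) (m(I, C) = (7 + I)*(2*C) = 2*C*(7 + I))
U(S, A) = (S + 2*A*(7 + A))/(120 + A) (U(S, A) = (S + 2*A*(7 + A))/(A + 120) = (S + 2*A*(7 + A))/(120 + A))
v(y, R) = 39 + R**2 (v(y, R) = R**2 + 39 = 39 + R**2)
(v(-137, 64) - 28382) + U(-68, -156) = ((39 + 64**2) - 28382) + (-68 + 2*(-156)*(7 - 156))/(120 - 156) = ((39 + 4096) - 28382) + (-68 + 2*(-156)*(-149))/(-36) = (4135 - 28382) - (-68 + 46488)/36 = -24247 - 1/36*46420 = -24247 - 11605/9 = -229828/9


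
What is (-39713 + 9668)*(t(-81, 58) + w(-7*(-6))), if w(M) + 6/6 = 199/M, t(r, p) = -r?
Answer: -35643385/14 ≈ -2.5460e+6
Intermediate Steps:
w(M) = -1 + 199/M
(-39713 + 9668)*(t(-81, 58) + w(-7*(-6))) = (-39713 + 9668)*(-1*(-81) + (199 - (-7)*(-6))/((-7*(-6)))) = -30045*(81 + (199 - 1*42)/42) = -30045*(81 + (199 - 42)/42) = -30045*(81 + (1/42)*157) = -30045*(81 + 157/42) = -30045*3559/42 = -35643385/14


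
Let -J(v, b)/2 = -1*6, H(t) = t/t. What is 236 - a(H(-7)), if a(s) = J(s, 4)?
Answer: 224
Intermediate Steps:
H(t) = 1
J(v, b) = 12 (J(v, b) = -(-2)*6 = -2*(-6) = 12)
a(s) = 12
236 - a(H(-7)) = 236 - 1*12 = 236 - 12 = 224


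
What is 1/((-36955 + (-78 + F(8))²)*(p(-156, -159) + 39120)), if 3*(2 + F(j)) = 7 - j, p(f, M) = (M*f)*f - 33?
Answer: 1/116831236802 ≈ 8.5593e-12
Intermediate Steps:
p(f, M) = -33 + M*f² (p(f, M) = M*f² - 33 = -33 + M*f²)
F(j) = ⅓ - j/3 (F(j) = -2 + (7 - j)/3 = -2 + (7/3 - j/3) = ⅓ - j/3)
1/((-36955 + (-78 + F(8))²)*(p(-156, -159) + 39120)) = 1/((-36955 + (-78 + (⅓ - ⅓*8))²)*((-33 - 159*(-156)²) + 39120)) = 1/((-36955 + (-78 + (⅓ - 8/3))²)*((-33 - 159*24336) + 39120)) = 1/((-36955 + (-78 - 7/3)²)*((-33 - 3869424) + 39120)) = 1/((-36955 + (-241/3)²)*(-3869457 + 39120)) = 1/((-36955 + 58081/9)*(-3830337)) = 1/(-274514/9*(-3830337)) = 1/116831236802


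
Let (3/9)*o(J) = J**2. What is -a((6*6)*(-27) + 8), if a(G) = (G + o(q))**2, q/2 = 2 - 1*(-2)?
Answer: -595984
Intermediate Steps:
q = 8 (q = 2*(2 - 1*(-2)) = 2*(2 + 2) = 2*4 = 8)
o(J) = 3*J**2
a(G) = (192 + G)**2 (a(G) = (G + 3*8**2)**2 = (G + 3*64)**2 = (G + 192)**2 = (192 + G)**2)
-a((6*6)*(-27) + 8) = -(192 + ((6*6)*(-27) + 8))**2 = -(192 + (36*(-27) + 8))**2 = -(192 + (-972 + 8))**2 = -(192 - 964)**2 = -1*(-772)**2 = -1*595984 = -595984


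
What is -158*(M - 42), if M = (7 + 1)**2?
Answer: -3476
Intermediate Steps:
M = 64 (M = 8**2 = 64)
-158*(M - 42) = -158*(64 - 42) = -158*22 = -3476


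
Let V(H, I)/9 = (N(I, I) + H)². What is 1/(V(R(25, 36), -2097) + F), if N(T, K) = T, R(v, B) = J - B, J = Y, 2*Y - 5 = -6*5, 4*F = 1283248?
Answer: 4/166997377 ≈ 2.3952e-8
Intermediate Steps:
F = 320812 (F = (¼)*1283248 = 320812)
Y = -25/2 (Y = 5/2 + (-6*5)/2 = 5/2 + (½)*(-30) = 5/2 - 15 = -25/2 ≈ -12.500)
J = -25/2 ≈ -12.500
R(v, B) = -25/2 - B
V(H, I) = 9*(H + I)² (V(H, I) = 9*(I + H)² = 9*(H + I)²)
1/(V(R(25, 36), -2097) + F) = 1/(9*((-25/2 - 1*36) - 2097)² + 320812) = 1/(9*((-25/2 - 36) - 2097)² + 320812) = 1/(9*(-97/2 - 2097)² + 320812) = 1/(9*(-4291/2)² + 320812) = 1/(9*(18412681/4) + 320812) = 1/(165714129/4 + 320812) = 1/(166997377/4) = 4/166997377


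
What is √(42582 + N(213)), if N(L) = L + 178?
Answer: 7*√877 ≈ 207.30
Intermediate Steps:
N(L) = 178 + L
√(42582 + N(213)) = √(42582 + (178 + 213)) = √(42582 + 391) = √42973 = 7*√877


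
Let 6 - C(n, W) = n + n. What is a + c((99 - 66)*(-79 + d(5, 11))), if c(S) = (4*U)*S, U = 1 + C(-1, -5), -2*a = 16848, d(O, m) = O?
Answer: -96336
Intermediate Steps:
C(n, W) = 6 - 2*n (C(n, W) = 6 - (n + n) = 6 - 2*n)
a = -8424 (a = -½*16848 = -8424)
U = 9 (U = 1 + (6 - 2*(-1)) = 1 + (6 + 2) = 1 + 8 = 9)
c(S) = 36*S (c(S) = (4*9)*S = 36*S)
a + c((99 - 66)*(-79 + d(5, 11))) = -8424 + 36*((99 - 66)*(-79 + 5)) = -8424 + 36*(33*(-74)) = -8424 + 36*(-2442) = -8424 - 87912 = -96336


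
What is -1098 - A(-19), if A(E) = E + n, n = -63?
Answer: -1016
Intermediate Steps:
A(E) = -63 + E (A(E) = E - 63 = -63 + E)
-1098 - A(-19) = -1098 - (-63 - 19) = -1098 - 1*(-82) = -1098 + 82 = -1016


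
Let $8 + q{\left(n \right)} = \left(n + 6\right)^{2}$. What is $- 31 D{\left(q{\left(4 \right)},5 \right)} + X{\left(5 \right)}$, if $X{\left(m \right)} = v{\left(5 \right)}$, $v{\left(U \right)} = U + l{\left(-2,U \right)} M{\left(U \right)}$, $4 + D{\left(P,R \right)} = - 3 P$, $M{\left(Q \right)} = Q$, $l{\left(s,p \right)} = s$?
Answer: $8675$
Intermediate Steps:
$q{\left(n \right)} = -8 + \left(6 + n\right)^{2}$ ($q{\left(n \right)} = -8 + \left(n + 6\right)^{2} = -8 + \left(6 + n\right)^{2}$)
$D{\left(P,R \right)} = -4 - 3 P$
$v{\left(U \right)} = - U$ ($v{\left(U \right)} = U - 2 U = - U$)
$X{\left(m \right)} = -5$ ($X{\left(m \right)} = \left(-1\right) 5 = -5$)
$- 31 D{\left(q{\left(4 \right)},5 \right)} + X{\left(5 \right)} = - 31 \left(-4 - 3 \left(-8 + \left(6 + 4\right)^{2}\right)\right) - 5 = - 31 \left(-4 - 3 \left(-8 + 10^{2}\right)\right) - 5 = - 31 \left(-4 - 3 \left(-8 + 100\right)\right) - 5 = - 31 \left(-4 - 276\right) - 5 = \left(-31\right) \left(-280\right) - 5 = 8680 - 5 = 8675$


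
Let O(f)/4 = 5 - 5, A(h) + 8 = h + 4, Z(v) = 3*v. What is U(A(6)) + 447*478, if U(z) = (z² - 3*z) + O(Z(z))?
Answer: 213664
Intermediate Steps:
A(h) = -4 + h (A(h) = -8 + (h + 4) = -8 + (4 + h) = -4 + h)
O(f) = 0 (O(f) = 4*(5 - 5) = 4*0 = 0)
U(z) = z² - 3*z (U(z) = (z² - 3*z) + 0 = z² - 3*z)
U(A(6)) + 447*478 = (-4 + 6)*(-3 + (-4 + 6)) + 447*478 = 2*(-3 + 2) + 213666 = 2*(-1) + 213666 = -2 + 213666 = 213664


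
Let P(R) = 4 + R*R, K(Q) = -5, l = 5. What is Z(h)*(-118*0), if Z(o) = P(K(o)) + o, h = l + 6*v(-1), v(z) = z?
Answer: 0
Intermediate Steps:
P(R) = 4 + R²
h = -1 (h = 5 + 6*(-1) = 5 - 6 = -1)
Z(o) = 29 + o (Z(o) = (4 + (-5)²) + o = (4 + 25) + o = 29 + o)
Z(h)*(-118*0) = (29 - 1)*(-118*0) = 28*0 = 0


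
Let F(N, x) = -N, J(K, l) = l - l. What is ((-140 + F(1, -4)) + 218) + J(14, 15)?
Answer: 77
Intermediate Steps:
J(K, l) = 0
((-140 + F(1, -4)) + 218) + J(14, 15) = ((-140 - 1*1) + 218) + 0 = ((-140 - 1) + 218) + 0 = (-141 + 218) + 0 = 77 + 0 = 77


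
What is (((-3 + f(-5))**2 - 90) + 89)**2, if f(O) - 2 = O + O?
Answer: 14400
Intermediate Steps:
f(O) = 2 + 2*O (f(O) = 2 + (O + O) = 2 + 2*O)
(((-3 + f(-5))**2 - 90) + 89)**2 = (((-3 + (2 + 2*(-5)))**2 - 90) + 89)**2 = (((-3 + (2 - 10))**2 - 90) + 89)**2 = (((-3 - 8)**2 - 90) + 89)**2 = (((-11)**2 - 90) + 89)**2 = ((121 - 90) + 89)**2 = (31 + 89)**2 = 120**2 = 14400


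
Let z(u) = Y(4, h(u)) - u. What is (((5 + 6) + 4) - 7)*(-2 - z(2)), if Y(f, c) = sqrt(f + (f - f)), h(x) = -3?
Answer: -16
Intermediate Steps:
Y(f, c) = sqrt(f) (Y(f, c) = sqrt(f + 0) = sqrt(f))
z(u) = 2 - u (z(u) = sqrt(4) - u = 2 - u)
(((5 + 6) + 4) - 7)*(-2 - z(2)) = (((5 + 6) + 4) - 7)*(-2 - (2 - 1*2)) = ((11 + 4) - 7)*(-2 - (2 - 2)) = (15 - 7)*(-2 - 1*0) = 8*(-2 + 0) = 8*(-2) = -16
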